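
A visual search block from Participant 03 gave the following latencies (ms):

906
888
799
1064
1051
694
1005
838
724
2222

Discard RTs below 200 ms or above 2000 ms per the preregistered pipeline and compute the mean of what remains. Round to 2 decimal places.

885.44 ms

Excluded: 2222
Retained (n=9): Σ = 7969
Mean = 7969/9 = 885.4444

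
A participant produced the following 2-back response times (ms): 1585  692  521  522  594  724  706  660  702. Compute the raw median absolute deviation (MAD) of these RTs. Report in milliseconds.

32 ms

Sorted: 521, 522, 594, 660, 692, 702, 706, 724, 1585 → median = 692
|x − 692|: 893, 0, 171, 170, 98, 32, 14, 32, 10
Sorted deviations: 0, 10, 14, 32, 32, 98, 170, 171, 893 → MAD = 32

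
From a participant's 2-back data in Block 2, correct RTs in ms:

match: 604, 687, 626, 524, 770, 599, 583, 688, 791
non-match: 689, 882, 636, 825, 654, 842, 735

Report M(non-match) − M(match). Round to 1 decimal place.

99.4 ms

M(match) = 5872/9 = 652.444
M(non-match) = 5263/7 = 751.857
Difference = 751.857 − 652.444 = 99.413 ms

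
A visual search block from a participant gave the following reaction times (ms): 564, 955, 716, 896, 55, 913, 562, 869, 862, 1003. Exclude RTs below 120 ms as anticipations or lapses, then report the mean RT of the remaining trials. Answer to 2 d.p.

815.56 ms

Excluded: 55
Retained (n=9): Σ = 7340
Mean = 7340/9 = 815.5556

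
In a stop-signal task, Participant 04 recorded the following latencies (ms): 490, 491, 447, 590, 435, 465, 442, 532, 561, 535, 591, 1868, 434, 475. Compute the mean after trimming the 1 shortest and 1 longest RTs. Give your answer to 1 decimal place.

Sorted: 434, 435, 442, 447, 465, 475, 490, 491, 532, 535, 561, 590, 591, 1868
Drop lowest 1 (434) and highest 1 (1868)
Remaining (n=12): Σ = 6054, mean = 6054/12 = 504.500

504.5 ms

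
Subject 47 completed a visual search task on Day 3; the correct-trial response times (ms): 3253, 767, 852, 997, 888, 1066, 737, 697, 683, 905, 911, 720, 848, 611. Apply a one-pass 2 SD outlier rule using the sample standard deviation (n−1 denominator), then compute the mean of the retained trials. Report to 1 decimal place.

n = 14, ΣRT = 13935, M = 995.357
Σ(x−M)² = 5700047.21; s = √(5700047.21/13) = 662.167
Cutoffs: 995.357 ± 2·662.167 → [-329.0, 2319.7]
Outside: 3253 → excluded.
Retained (n=13): Σ = 10682, mean = 10682/13 = 821.692

821.7 ms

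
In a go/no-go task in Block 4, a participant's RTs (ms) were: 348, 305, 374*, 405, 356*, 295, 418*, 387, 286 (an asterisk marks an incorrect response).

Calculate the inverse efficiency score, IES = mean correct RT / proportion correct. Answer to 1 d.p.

Correct trials (n=6): 348, 305, 405, 295, 387, 286
Mean correct RT = 2026/6 = 337.6667 ms
Proportion correct = 6/9
IES = 337.6667 / (6/9) = 506.500 ms

506.5 ms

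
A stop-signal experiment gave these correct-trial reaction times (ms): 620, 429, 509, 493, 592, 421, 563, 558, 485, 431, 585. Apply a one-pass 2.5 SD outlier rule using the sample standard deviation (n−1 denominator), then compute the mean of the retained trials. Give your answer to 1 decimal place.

n = 11, ΣRT = 5686, M = 516.909
Σ(x−M)² = 50674.91; s = √(50674.91/10) = 71.186
Cutoffs: 516.909 ± 2.5·71.186 → [338.9, 694.9]
No RTs fall outside the cutoffs; all 11 retained. Mean = 5686/11 = 516.909

516.9 ms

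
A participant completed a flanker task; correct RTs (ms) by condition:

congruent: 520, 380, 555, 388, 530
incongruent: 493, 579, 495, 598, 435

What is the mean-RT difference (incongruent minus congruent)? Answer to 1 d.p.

M(congruent) = 2373/5 = 474.600
M(incongruent) = 2600/5 = 520.000
Difference = 520.000 − 474.600 = 45.400 ms

45.4 ms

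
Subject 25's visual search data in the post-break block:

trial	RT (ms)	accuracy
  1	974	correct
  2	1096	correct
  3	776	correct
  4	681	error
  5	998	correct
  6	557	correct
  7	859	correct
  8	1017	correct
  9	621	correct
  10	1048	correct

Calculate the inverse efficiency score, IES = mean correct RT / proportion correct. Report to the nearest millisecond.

Correct trials (n=9): 974, 1096, 776, 998, 557, 859, 1017, 621, 1048
Mean correct RT = 7946/9 = 882.8889 ms
Proportion correct = 9/10
IES = 882.8889 / (9/10) = 980.988 ms

981 ms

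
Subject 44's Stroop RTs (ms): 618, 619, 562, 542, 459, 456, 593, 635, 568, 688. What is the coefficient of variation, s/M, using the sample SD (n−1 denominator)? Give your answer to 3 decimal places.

n = 10, Σ = 5740, M = 574.0000
Σ(x−M)² = 49392.000; s = √(49392.000/9) = 74.0810
CV = 74.0810 / 574.0000 = 0.12906

0.129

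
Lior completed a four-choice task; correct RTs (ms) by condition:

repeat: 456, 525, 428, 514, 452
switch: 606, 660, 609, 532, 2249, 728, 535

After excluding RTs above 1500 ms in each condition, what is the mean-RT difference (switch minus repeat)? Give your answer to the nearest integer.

switch: exclude 2249
M(repeat) = 2375/5 = 475.000
M(switch) = 3670/6 = 611.667
Difference = 611.667 − 475.000 = 136.667 ms

137 ms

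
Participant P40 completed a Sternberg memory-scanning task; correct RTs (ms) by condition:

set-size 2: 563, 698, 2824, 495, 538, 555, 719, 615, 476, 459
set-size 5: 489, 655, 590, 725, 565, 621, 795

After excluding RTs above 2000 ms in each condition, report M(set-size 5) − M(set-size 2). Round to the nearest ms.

set-size 2: exclude 2824
M(set-size 2) = 5118/9 = 568.667
M(set-size 5) = 4440/7 = 634.286
Difference = 634.286 − 568.667 = 65.619 ms

66 ms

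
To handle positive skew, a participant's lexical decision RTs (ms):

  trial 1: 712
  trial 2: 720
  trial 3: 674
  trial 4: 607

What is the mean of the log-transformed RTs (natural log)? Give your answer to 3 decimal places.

ln(RT): 6.5681, 6.5793, 6.5132, 6.4085
Σ ln(RT) = 26.0691
Mean = 26.0691/4 = 6.51727

6.517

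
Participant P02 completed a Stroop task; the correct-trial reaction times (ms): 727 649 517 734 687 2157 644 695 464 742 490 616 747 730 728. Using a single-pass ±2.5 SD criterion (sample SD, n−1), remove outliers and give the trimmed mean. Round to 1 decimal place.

655.0 ms

n = 15, ΣRT = 11327, M = 755.133
Σ(x−M)² = 2231067.73; s = √(2231067.73/14) = 399.202
Cutoffs: 755.133 ± 2.5·399.202 → [-242.9, 1753.1]
Outside: 2157 → excluded.
Retained (n=14): Σ = 9170, mean = 9170/14 = 655.000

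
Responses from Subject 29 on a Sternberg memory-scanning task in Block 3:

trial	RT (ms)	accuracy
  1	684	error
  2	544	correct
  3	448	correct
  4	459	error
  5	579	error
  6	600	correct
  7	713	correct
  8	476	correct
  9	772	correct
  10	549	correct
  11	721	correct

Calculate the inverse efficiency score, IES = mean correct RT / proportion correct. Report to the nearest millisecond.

829 ms

Correct trials (n=8): 544, 448, 600, 713, 476, 772, 549, 721
Mean correct RT = 4823/8 = 602.8750 ms
Proportion correct = 8/11
IES = 602.8750 / (8/11) = 828.953 ms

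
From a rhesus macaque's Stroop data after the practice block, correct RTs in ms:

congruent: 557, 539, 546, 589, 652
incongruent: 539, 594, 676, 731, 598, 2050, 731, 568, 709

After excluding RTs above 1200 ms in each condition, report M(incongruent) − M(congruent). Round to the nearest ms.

67 ms

incongruent: exclude 2050
M(congruent) = 2883/5 = 576.600
M(incongruent) = 5146/8 = 643.250
Difference = 643.250 − 576.600 = 66.650 ms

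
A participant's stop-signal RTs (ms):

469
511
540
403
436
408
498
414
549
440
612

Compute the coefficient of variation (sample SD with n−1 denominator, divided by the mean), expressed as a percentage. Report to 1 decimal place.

n = 11, Σ = 5280, M = 480.0000
Σ(x−M)² = 46196.000; s = √(46196.000/10) = 67.9676
CV = 67.9676 / 480.0000 = 0.14160 = 14.160%

14.2%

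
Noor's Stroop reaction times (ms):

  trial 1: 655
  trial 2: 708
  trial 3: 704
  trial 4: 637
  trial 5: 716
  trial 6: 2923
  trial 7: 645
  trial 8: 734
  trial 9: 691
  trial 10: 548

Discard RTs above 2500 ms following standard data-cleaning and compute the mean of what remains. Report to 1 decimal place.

670.9 ms

Excluded: 2923
Retained (n=9): Σ = 6038
Mean = 6038/9 = 670.8889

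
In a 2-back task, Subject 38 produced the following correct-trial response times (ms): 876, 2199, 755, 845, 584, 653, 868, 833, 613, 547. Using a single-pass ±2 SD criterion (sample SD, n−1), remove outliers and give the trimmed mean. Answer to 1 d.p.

n = 10, ΣRT = 8773, M = 877.300
Σ(x−M)² = 2080230.10; s = √(2080230.10/9) = 480.767
Cutoffs: 877.300 ± 2·480.767 → [-84.2, 1838.8]
Outside: 2199 → excluded.
Retained (n=9): Σ = 6574, mean = 6574/9 = 730.444

730.4 ms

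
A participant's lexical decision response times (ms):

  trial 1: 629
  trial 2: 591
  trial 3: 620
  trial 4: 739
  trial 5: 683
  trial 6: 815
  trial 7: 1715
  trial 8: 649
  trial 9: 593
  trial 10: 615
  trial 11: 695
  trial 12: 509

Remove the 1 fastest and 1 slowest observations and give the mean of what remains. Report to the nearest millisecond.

663 ms

Sorted: 509, 591, 593, 615, 620, 629, 649, 683, 695, 739, 815, 1715
Drop lowest 1 (509) and highest 1 (1715)
Remaining (n=10): Σ = 6629, mean = 6629/10 = 662.900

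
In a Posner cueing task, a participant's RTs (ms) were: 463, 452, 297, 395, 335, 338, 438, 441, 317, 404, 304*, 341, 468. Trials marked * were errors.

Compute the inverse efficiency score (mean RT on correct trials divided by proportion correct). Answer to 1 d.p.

423.3 ms

Correct trials (n=12): 463, 452, 297, 395, 335, 338, 438, 441, 317, 404, 341, 468
Mean correct RT = 4689/12 = 390.7500 ms
Proportion correct = 12/13
IES = 390.7500 / (12/13) = 423.312 ms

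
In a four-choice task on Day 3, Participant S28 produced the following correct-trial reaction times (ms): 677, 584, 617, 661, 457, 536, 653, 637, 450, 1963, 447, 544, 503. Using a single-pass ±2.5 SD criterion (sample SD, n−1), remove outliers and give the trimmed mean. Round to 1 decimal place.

563.8 ms

n = 13, ΣRT = 8729, M = 671.462
Σ(x−M)² = 1888753.23; s = √(1888753.23/12) = 396.732
Cutoffs: 671.462 ± 2.5·396.732 → [-320.4, 1663.3]
Outside: 1963 → excluded.
Retained (n=12): Σ = 6766, mean = 6766/12 = 563.833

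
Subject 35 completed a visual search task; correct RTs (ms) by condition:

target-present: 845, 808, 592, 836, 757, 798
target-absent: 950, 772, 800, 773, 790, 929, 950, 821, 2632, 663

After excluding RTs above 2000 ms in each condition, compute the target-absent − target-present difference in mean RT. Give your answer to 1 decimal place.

target-absent: exclude 2632
M(target-present) = 4636/6 = 772.667
M(target-absent) = 7448/9 = 827.556
Difference = 827.556 − 772.667 = 54.889 ms

54.9 ms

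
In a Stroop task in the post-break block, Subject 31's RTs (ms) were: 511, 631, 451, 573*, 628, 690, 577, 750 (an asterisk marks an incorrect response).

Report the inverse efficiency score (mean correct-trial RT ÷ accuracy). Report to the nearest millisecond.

692 ms

Correct trials (n=7): 511, 631, 451, 628, 690, 577, 750
Mean correct RT = 4238/7 = 605.4286 ms
Proportion correct = 7/8
IES = 605.4286 / (7/8) = 691.918 ms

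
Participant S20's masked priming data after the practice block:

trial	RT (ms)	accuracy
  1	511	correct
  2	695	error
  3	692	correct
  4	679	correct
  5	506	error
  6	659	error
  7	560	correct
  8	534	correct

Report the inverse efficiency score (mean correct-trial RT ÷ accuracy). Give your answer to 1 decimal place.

952.3 ms

Correct trials (n=5): 511, 692, 679, 560, 534
Mean correct RT = 2976/5 = 595.2000 ms
Proportion correct = 5/8
IES = 595.2000 / (5/8) = 952.320 ms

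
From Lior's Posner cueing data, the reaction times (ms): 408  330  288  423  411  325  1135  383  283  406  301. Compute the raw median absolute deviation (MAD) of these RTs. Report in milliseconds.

53 ms

Sorted: 283, 288, 301, 325, 330, 383, 406, 408, 411, 423, 1135 → median = 383
|x − 383|: 25, 53, 95, 40, 28, 58, 752, 0, 100, 23, 82
Sorted deviations: 0, 23, 25, 28, 40, 53, 58, 82, 95, 100, 752 → MAD = 53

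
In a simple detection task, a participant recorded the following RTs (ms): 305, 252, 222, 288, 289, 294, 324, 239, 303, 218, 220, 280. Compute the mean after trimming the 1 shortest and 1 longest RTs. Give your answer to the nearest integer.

Sorted: 218, 220, 222, 239, 252, 280, 288, 289, 294, 303, 305, 324
Drop lowest 1 (218) and highest 1 (324)
Remaining (n=10): Σ = 2692, mean = 2692/10 = 269.200

269 ms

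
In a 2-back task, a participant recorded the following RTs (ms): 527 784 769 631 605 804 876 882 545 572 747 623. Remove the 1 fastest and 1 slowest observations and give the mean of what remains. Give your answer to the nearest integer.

696 ms

Sorted: 527, 545, 572, 605, 623, 631, 747, 769, 784, 804, 876, 882
Drop lowest 1 (527) and highest 1 (882)
Remaining (n=10): Σ = 6956, mean = 6956/10 = 695.600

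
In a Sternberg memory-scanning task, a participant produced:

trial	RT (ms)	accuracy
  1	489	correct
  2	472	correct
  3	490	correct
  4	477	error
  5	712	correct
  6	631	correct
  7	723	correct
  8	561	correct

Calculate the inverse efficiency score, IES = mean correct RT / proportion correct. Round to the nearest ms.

Correct trials (n=7): 489, 472, 490, 712, 631, 723, 561
Mean correct RT = 4078/7 = 582.5714 ms
Proportion correct = 7/8
IES = 582.5714 / (7/8) = 665.796 ms

666 ms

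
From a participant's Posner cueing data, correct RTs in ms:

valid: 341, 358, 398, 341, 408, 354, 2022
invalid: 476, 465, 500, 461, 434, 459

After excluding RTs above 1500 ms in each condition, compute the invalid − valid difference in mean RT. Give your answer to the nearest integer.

99 ms

valid: exclude 2022
M(valid) = 2200/6 = 366.667
M(invalid) = 2795/6 = 465.833
Difference = 465.833 − 366.667 = 99.167 ms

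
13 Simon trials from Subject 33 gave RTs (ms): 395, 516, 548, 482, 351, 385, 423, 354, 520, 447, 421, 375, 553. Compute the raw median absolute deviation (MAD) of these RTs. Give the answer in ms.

Sorted: 351, 354, 375, 385, 395, 421, 423, 447, 482, 516, 520, 548, 553 → median = 423
|x − 423|: 28, 93, 125, 59, 72, 38, 0, 69, 97, 24, 2, 48, 130
Sorted deviations: 0, 2, 24, 28, 38, 48, 59, 69, 72, 93, 97, 125, 130 → MAD = 59

59 ms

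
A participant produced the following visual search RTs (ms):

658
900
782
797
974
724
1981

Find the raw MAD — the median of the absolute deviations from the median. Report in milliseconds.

103 ms

Sorted: 658, 724, 782, 797, 900, 974, 1981 → median = 797
|x − 797|: 139, 103, 15, 0, 177, 73, 1184
Sorted deviations: 0, 15, 73, 103, 139, 177, 1184 → MAD = 103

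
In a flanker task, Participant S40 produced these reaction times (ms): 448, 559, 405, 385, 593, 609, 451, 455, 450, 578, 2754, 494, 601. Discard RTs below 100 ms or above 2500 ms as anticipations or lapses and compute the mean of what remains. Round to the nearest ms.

Excluded: 2754
Retained (n=12): Σ = 6028
Mean = 6028/12 = 502.3333

502 ms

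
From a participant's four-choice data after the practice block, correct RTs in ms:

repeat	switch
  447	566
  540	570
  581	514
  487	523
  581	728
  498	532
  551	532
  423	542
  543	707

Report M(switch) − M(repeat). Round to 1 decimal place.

62.6 ms

M(repeat) = 4651/9 = 516.778
M(switch) = 5214/9 = 579.333
Difference = 579.333 − 516.778 = 62.556 ms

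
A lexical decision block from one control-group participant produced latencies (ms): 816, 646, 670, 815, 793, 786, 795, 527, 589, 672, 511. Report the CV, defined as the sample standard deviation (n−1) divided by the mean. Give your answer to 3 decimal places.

0.167

n = 11, Σ = 7620, M = 692.7273
Σ(x−M)² = 133740.182; s = √(133740.182/10) = 115.6461
CV = 115.6461 / 692.7273 = 0.16694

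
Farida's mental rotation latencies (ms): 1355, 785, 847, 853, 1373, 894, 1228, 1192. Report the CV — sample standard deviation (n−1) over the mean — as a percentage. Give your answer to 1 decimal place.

n = 8, Σ = 8527, M = 1065.8750
Σ(x−M)² = 421764.875; s = √(421764.875/7) = 245.4631
CV = 245.4631 / 1065.8750 = 0.23029 = 23.029%

23.0%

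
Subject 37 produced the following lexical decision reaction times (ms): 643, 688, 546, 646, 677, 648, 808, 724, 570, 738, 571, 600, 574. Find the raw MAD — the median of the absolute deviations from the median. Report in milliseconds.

72 ms

Sorted: 546, 570, 571, 574, 600, 643, 646, 648, 677, 688, 724, 738, 808 → median = 646
|x − 646|: 3, 42, 100, 0, 31, 2, 162, 78, 76, 92, 75, 46, 72
Sorted deviations: 0, 2, 3, 31, 42, 46, 72, 75, 76, 78, 92, 100, 162 → MAD = 72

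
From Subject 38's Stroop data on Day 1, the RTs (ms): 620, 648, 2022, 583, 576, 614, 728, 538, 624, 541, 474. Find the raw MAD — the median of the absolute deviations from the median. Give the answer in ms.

38 ms

Sorted: 474, 538, 541, 576, 583, 614, 620, 624, 648, 728, 2022 → median = 614
|x − 614|: 6, 34, 1408, 31, 38, 0, 114, 76, 10, 73, 140
Sorted deviations: 0, 6, 10, 31, 34, 38, 73, 76, 114, 140, 1408 → MAD = 38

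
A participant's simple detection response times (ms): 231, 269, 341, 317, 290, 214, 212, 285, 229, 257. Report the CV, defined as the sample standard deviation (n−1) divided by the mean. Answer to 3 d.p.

n = 10, Σ = 2645, M = 264.5000
Σ(x−M)² = 17444.500; s = √(17444.500/9) = 44.0259
CV = 44.0259 / 264.5000 = 0.16645

0.166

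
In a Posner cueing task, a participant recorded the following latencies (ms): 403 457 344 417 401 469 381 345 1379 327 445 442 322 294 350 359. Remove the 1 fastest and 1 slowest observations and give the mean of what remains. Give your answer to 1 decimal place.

390.1 ms

Sorted: 294, 322, 327, 344, 345, 350, 359, 381, 401, 403, 417, 442, 445, 457, 469, 1379
Drop lowest 1 (294) and highest 1 (1379)
Remaining (n=14): Σ = 5462, mean = 5462/14 = 390.143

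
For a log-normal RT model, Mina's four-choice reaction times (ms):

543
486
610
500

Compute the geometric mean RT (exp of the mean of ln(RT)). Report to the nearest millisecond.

533 ms

ln(RT): 6.2971, 6.1862, 6.4135, 6.2146
Mean ln(RT) = 25.1114/4 = 6.27785
Geometric mean = exp(6.27785) = 532.64 ms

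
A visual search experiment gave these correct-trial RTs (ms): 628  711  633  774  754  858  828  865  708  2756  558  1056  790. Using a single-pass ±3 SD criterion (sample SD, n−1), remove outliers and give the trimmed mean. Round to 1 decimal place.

n = 13, ΣRT = 11919, M = 916.846
Σ(x−M)² = 3857669.69; s = √(3857669.69/12) = 566.985
Cutoffs: 916.846 ± 3·566.985 → [-784.1, 2617.8]
Outside: 2756 → excluded.
Retained (n=12): Σ = 9163, mean = 9163/12 = 763.583

763.6 ms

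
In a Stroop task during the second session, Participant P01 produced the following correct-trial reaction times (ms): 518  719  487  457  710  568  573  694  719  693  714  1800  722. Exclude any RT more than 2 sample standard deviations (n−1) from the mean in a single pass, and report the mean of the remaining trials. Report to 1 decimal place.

n = 13, ΣRT = 9374, M = 721.077
Σ(x−M)² = 1376906.92; s = √(1376906.92/12) = 338.736
Cutoffs: 721.077 ± 2·338.736 → [43.6, 1398.5]
Outside: 1800 → excluded.
Retained (n=12): Σ = 7574, mean = 7574/12 = 631.167

631.2 ms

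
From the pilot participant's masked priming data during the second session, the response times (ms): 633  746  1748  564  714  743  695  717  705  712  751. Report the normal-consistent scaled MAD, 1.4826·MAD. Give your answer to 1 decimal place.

Sorted: 564, 633, 695, 705, 712, 714, 717, 743, 746, 751, 1748 → median = 714
|x − 714| sorted: 0, 2, 3, 9, 19, 29, 32, 37, 81, 150, 1034 → MAD = 29
Robust SD ≈ 1.4826 × 29 = 42.995

43.0 ms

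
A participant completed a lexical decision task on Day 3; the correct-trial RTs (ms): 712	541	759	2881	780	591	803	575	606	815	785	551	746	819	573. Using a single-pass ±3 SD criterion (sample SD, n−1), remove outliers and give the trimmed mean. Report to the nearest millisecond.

n = 15, ΣRT = 12537, M = 835.800
Σ(x−M)² = 4637450.40; s = √(4637450.40/14) = 575.540
Cutoffs: 835.800 ± 3·575.540 → [-890.8, 2562.4]
Outside: 2881 → excluded.
Retained (n=14): Σ = 9656, mean = 9656/14 = 689.714

690 ms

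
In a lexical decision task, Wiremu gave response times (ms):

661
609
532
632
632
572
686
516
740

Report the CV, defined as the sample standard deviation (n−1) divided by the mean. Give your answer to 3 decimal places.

n = 9, Σ = 5580, M = 620.0000
Σ(x−M)² = 41710.000; s = √(41710.000/8) = 72.2063
CV = 72.2063 / 620.0000 = 0.11646

0.116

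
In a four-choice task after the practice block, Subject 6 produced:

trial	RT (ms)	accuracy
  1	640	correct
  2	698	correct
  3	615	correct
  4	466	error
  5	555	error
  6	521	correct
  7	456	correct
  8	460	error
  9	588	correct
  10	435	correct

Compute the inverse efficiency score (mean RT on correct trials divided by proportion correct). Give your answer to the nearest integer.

Correct trials (n=7): 640, 698, 615, 521, 456, 588, 435
Mean correct RT = 3953/7 = 564.7143 ms
Proportion correct = 7/10
IES = 564.7143 / (7/10) = 806.735 ms

807 ms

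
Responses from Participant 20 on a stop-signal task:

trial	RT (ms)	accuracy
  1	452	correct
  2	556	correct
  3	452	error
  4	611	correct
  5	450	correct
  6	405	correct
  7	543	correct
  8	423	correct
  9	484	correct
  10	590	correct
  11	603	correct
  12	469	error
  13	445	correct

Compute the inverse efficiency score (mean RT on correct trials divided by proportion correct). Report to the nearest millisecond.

598 ms

Correct trials (n=11): 452, 556, 611, 450, 405, 543, 423, 484, 590, 603, 445
Mean correct RT = 5562/11 = 505.6364 ms
Proportion correct = 11/13
IES = 505.6364 / (11/13) = 597.570 ms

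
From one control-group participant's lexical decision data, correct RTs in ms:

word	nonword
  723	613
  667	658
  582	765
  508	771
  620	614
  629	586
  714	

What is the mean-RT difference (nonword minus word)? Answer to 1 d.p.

33.1 ms

M(word) = 4443/7 = 634.714
M(nonword) = 4007/6 = 667.833
Difference = 667.833 − 634.714 = 33.119 ms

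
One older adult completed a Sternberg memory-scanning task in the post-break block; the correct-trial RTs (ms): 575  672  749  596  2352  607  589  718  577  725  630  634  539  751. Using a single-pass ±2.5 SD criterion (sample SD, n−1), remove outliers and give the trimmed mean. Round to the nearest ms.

n = 14, ΣRT = 10714, M = 765.286
Σ(x−M)² = 2773884.86; s = √(2773884.86/13) = 461.926
Cutoffs: 765.286 ± 2.5·461.926 → [-389.5, 1920.1]
Outside: 2352 → excluded.
Retained (n=13): Σ = 8362, mean = 8362/13 = 643.231

643 ms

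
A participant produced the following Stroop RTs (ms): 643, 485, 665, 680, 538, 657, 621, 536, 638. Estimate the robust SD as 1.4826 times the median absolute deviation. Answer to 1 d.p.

Sorted: 485, 536, 538, 621, 638, 643, 657, 665, 680 → median = 638
|x − 638| sorted: 0, 5, 17, 19, 27, 42, 100, 102, 153 → MAD = 27
Robust SD ≈ 1.4826 × 27 = 40.030

40.0 ms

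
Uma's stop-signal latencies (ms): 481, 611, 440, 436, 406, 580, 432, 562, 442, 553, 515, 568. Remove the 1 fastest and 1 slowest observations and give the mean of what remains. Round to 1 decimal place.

500.9 ms

Sorted: 406, 432, 436, 440, 442, 481, 515, 553, 562, 568, 580, 611
Drop lowest 1 (406) and highest 1 (611)
Remaining (n=10): Σ = 5009, mean = 5009/10 = 500.900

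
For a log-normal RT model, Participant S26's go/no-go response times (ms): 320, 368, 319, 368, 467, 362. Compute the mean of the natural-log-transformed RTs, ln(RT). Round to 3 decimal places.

ln(RT): 5.7683, 5.9081, 5.7652, 5.9081, 6.1463, 5.8916
Σ ln(RT) = 35.3877
Mean = 35.3877/6 = 5.89794

5.898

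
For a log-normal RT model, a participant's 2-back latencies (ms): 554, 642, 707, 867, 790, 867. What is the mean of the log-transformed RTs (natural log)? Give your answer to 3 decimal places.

6.591

ln(RT): 6.3172, 6.4646, 6.5610, 6.7650, 6.6720, 6.7650
Σ ln(RT) = 39.5449
Mean = 39.5449/6 = 6.59082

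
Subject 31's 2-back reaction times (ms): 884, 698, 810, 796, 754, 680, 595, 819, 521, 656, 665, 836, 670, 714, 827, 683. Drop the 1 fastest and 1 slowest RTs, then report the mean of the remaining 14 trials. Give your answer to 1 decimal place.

Sorted: 521, 595, 656, 665, 670, 680, 683, 698, 714, 754, 796, 810, 819, 827, 836, 884
Drop lowest 1 (521) and highest 1 (884)
Remaining (n=14): Σ = 10203, mean = 10203/14 = 728.786

728.8 ms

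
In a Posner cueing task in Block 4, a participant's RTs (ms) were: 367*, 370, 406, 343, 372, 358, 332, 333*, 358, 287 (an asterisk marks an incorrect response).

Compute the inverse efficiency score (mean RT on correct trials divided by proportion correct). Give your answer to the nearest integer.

442 ms

Correct trials (n=8): 370, 406, 343, 372, 358, 332, 358, 287
Mean correct RT = 2826/8 = 353.2500 ms
Proportion correct = 8/10
IES = 353.2500 / (8/10) = 441.562 ms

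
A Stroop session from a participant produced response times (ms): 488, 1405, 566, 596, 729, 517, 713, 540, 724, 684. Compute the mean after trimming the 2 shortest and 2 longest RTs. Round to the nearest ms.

Sorted: 488, 517, 540, 566, 596, 684, 713, 724, 729, 1405
Drop lowest 2 (488, 517) and highest 2 (729, 1405)
Remaining (n=6): Σ = 3823, mean = 3823/6 = 637.167

637 ms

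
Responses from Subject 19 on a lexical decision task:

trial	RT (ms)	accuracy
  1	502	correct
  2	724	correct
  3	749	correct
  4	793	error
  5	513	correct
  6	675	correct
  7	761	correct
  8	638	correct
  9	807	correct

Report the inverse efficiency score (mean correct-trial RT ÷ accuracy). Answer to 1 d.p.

755.0 ms

Correct trials (n=8): 502, 724, 749, 513, 675, 761, 638, 807
Mean correct RT = 5369/8 = 671.1250 ms
Proportion correct = 8/9
IES = 671.1250 / (8/9) = 755.016 ms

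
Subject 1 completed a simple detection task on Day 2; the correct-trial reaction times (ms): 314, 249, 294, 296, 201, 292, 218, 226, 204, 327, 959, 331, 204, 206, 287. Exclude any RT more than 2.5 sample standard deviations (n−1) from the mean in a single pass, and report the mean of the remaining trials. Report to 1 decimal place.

260.6 ms

n = 15, ΣRT = 4608, M = 307.200
Σ(x−M)² = 487544.40; s = √(487544.40/14) = 186.614
Cutoffs: 307.200 ± 2.5·186.614 → [-159.3, 773.7]
Outside: 959 → excluded.
Retained (n=14): Σ = 3649, mean = 3649/14 = 260.643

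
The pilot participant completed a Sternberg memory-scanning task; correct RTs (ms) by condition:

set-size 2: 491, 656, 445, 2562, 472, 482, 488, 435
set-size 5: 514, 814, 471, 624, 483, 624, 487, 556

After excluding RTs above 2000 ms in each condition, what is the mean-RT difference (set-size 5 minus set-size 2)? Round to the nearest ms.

76 ms

set-size 2: exclude 2562
M(set-size 2) = 3469/7 = 495.571
M(set-size 5) = 4573/8 = 571.625
Difference = 571.625 − 495.571 = 76.054 ms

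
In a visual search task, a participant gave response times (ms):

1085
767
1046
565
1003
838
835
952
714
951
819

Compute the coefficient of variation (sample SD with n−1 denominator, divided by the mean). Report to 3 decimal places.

n = 11, Σ = 9575, M = 870.4545
Σ(x−M)² = 240992.727; s = √(240992.727/10) = 155.2394
CV = 155.2394 / 870.4545 = 0.17834

0.178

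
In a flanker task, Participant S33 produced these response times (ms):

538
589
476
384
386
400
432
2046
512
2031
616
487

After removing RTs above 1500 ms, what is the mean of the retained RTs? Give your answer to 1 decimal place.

482.0 ms

Excluded: 2031, 2046
Retained (n=10): Σ = 4820
Mean = 4820/10 = 482.0000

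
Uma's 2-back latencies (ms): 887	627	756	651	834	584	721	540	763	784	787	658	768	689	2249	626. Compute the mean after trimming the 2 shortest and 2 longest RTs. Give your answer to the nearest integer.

Sorted: 540, 584, 626, 627, 651, 658, 689, 721, 756, 763, 768, 784, 787, 834, 887, 2249
Drop lowest 2 (540, 584) and highest 2 (887, 2249)
Remaining (n=12): Σ = 8664, mean = 8664/12 = 722.000

722 ms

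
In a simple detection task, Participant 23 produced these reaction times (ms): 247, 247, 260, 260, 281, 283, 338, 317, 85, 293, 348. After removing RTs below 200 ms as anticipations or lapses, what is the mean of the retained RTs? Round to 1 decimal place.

Excluded: 85
Retained (n=10): Σ = 2874
Mean = 2874/10 = 287.4000

287.4 ms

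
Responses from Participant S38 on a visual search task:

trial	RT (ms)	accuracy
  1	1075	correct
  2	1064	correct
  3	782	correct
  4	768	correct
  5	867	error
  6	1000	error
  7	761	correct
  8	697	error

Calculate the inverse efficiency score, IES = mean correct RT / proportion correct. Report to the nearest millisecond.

1424 ms

Correct trials (n=5): 1075, 1064, 782, 768, 761
Mean correct RT = 4450/5 = 890.0000 ms
Proportion correct = 5/8
IES = 890.0000 / (5/8) = 1424.000 ms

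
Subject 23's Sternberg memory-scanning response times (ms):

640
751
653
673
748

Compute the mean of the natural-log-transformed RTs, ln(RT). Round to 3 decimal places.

ln(RT): 6.4615, 6.6214, 6.4816, 6.5117, 6.6174
Σ ln(RT) = 32.6936
Mean = 32.6936/5 = 6.53872

6.539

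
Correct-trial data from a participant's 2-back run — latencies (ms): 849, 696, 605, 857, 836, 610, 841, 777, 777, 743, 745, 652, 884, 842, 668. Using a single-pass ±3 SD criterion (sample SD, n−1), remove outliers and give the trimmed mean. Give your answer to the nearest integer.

759 ms

n = 15, ΣRT = 11382, M = 758.800
Σ(x−M)² = 123586.40; s = √(123586.40/14) = 93.955
Cutoffs: 758.800 ± 3·93.955 → [476.9, 1040.7]
No RTs fall outside the cutoffs; all 15 retained. Mean = 11382/15 = 758.800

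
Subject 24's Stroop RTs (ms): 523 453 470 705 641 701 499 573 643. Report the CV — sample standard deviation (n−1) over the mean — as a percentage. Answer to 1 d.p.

n = 9, Σ = 5208, M = 578.6667
Σ(x−M)² = 76028.000; s = √(76028.000/8) = 97.4859
CV = 97.4859 / 578.6667 = 0.16847 = 16.847%

16.8%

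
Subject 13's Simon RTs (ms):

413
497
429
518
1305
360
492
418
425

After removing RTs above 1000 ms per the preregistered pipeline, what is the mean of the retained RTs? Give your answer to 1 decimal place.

444.0 ms

Excluded: 1305
Retained (n=8): Σ = 3552
Mean = 3552/8 = 444.0000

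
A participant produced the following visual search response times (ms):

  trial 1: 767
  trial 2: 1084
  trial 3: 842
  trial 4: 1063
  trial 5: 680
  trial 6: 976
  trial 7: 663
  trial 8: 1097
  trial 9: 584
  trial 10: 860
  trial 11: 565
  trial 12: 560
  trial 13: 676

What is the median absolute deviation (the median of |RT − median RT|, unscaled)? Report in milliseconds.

Sorted: 560, 565, 584, 663, 676, 680, 767, 842, 860, 976, 1063, 1084, 1097 → median = 767
|x − 767|: 0, 317, 75, 296, 87, 209, 104, 330, 183, 93, 202, 207, 91
Sorted deviations: 0, 75, 87, 91, 93, 104, 183, 202, 207, 209, 296, 317, 330 → MAD = 183

183 ms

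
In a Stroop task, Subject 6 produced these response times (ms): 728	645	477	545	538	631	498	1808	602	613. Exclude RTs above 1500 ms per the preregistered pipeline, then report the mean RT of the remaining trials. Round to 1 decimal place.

586.3 ms

Excluded: 1808
Retained (n=9): Σ = 5277
Mean = 5277/9 = 586.3333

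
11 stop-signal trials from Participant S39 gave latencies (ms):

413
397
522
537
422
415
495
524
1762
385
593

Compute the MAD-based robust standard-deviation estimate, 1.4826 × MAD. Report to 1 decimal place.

118.6 ms

Sorted: 385, 397, 413, 415, 422, 495, 522, 524, 537, 593, 1762 → median = 495
|x − 495| sorted: 0, 27, 29, 42, 73, 80, 82, 98, 98, 110, 1267 → MAD = 80
Robust SD ≈ 1.4826 × 80 = 118.608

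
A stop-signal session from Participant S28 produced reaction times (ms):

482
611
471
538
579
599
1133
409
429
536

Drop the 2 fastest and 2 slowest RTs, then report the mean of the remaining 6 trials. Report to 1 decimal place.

534.2 ms

Sorted: 409, 429, 471, 482, 536, 538, 579, 599, 611, 1133
Drop lowest 2 (409, 429) and highest 2 (611, 1133)
Remaining (n=6): Σ = 3205, mean = 3205/6 = 534.167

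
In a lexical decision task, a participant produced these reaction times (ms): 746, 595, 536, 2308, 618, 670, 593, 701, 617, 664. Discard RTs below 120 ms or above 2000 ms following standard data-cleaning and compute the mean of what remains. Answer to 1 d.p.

637.8 ms

Excluded: 2308
Retained (n=9): Σ = 5740
Mean = 5740/9 = 637.7778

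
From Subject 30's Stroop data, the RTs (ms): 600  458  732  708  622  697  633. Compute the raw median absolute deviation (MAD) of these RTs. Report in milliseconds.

Sorted: 458, 600, 622, 633, 697, 708, 732 → median = 633
|x − 633|: 33, 175, 99, 75, 11, 64, 0
Sorted deviations: 0, 11, 33, 64, 75, 99, 175 → MAD = 64

64 ms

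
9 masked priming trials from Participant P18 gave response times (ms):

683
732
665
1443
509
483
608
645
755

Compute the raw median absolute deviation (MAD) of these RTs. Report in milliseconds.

Sorted: 483, 509, 608, 645, 665, 683, 732, 755, 1443 → median = 665
|x − 665|: 18, 67, 0, 778, 156, 182, 57, 20, 90
Sorted deviations: 0, 18, 20, 57, 67, 90, 156, 182, 778 → MAD = 67

67 ms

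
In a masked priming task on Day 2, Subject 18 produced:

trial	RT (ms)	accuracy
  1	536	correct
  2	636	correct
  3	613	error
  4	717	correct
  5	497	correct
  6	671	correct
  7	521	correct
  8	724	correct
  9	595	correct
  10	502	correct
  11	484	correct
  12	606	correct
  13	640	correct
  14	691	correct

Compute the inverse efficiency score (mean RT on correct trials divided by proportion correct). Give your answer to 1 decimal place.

647.8 ms

Correct trials (n=13): 536, 636, 717, 497, 671, 521, 724, 595, 502, 484, 606, 640, 691
Mean correct RT = 7820/13 = 601.5385 ms
Proportion correct = 13/14
IES = 601.5385 / (13/14) = 647.811 ms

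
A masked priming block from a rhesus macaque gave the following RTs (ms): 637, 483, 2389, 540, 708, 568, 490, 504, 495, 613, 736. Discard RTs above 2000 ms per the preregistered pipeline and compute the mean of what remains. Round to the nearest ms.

577 ms

Excluded: 2389
Retained (n=10): Σ = 5774
Mean = 5774/10 = 577.4000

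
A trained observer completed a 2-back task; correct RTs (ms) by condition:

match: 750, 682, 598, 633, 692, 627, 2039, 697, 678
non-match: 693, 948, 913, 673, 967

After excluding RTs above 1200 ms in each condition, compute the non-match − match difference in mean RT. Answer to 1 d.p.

match: exclude 2039
M(match) = 5357/8 = 669.625
M(non-match) = 4194/5 = 838.800
Difference = 838.800 − 669.625 = 169.175 ms

169.2 ms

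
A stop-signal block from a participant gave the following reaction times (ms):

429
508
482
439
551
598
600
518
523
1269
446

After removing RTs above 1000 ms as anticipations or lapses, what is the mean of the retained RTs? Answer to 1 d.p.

Excluded: 1269
Retained (n=10): Σ = 5094
Mean = 5094/10 = 509.4000

509.4 ms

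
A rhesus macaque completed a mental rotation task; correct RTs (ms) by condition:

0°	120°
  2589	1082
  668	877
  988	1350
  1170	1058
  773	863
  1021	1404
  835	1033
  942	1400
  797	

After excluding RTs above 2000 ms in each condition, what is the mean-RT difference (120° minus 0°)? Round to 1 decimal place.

234.1 ms

0°: exclude 2589
M(0°) = 7194/8 = 899.250
M(120°) = 9067/8 = 1133.375
Difference = 1133.375 − 899.250 = 234.125 ms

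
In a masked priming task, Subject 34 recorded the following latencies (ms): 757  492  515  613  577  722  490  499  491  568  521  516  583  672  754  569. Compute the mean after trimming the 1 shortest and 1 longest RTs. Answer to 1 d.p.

578.0 ms

Sorted: 490, 491, 492, 499, 515, 516, 521, 568, 569, 577, 583, 613, 672, 722, 754, 757
Drop lowest 1 (490) and highest 1 (757)
Remaining (n=14): Σ = 8092, mean = 8092/14 = 578.000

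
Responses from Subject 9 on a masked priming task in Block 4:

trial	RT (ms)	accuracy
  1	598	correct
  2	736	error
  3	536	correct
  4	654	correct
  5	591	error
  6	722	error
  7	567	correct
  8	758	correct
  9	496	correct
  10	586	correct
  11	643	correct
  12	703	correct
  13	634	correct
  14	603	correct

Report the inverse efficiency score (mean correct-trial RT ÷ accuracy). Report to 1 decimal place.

Correct trials (n=11): 598, 536, 654, 567, 758, 496, 586, 643, 703, 634, 603
Mean correct RT = 6778/11 = 616.1818 ms
Proportion correct = 11/14
IES = 616.1818 / (11/14) = 784.231 ms

784.2 ms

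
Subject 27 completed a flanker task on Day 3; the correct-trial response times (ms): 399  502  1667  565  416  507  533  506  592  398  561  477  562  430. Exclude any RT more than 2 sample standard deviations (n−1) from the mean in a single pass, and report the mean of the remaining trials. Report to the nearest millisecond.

496 ms

n = 14, ΣRT = 8115, M = 579.643
Σ(x−M)² = 1327609.21; s = √(1327609.21/13) = 319.568
Cutoffs: 579.643 ± 2·319.568 → [-59.5, 1218.8]
Outside: 1667 → excluded.
Retained (n=13): Σ = 6448, mean = 6448/13 = 496.000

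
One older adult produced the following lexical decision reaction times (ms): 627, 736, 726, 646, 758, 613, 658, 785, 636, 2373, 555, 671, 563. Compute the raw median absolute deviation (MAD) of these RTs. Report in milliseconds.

68 ms

Sorted: 555, 563, 613, 627, 636, 646, 658, 671, 726, 736, 758, 785, 2373 → median = 658
|x − 658|: 31, 78, 68, 12, 100, 45, 0, 127, 22, 1715, 103, 13, 95
Sorted deviations: 0, 12, 13, 22, 31, 45, 68, 78, 95, 100, 103, 127, 1715 → MAD = 68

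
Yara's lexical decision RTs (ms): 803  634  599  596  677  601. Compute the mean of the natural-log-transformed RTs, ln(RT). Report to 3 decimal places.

6.474

ln(RT): 6.6884, 6.4520, 6.3953, 6.3902, 6.5177, 6.3986
Σ ln(RT) = 38.8422
Mean = 38.8422/6 = 6.47370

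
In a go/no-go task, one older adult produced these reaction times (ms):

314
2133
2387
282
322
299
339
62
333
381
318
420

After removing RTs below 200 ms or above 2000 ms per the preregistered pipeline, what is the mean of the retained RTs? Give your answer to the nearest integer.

Excluded: 62, 2133, 2387
Retained (n=9): Σ = 3008
Mean = 3008/9 = 334.2222

334 ms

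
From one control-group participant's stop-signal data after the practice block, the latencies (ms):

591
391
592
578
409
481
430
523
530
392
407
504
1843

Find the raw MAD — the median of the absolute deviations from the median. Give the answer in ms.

Sorted: 391, 392, 407, 409, 430, 481, 504, 523, 530, 578, 591, 592, 1843 → median = 504
|x − 504|: 87, 113, 88, 74, 95, 23, 74, 19, 26, 112, 97, 0, 1339
Sorted deviations: 0, 19, 23, 26, 74, 74, 87, 88, 95, 97, 112, 113, 1339 → MAD = 87

87 ms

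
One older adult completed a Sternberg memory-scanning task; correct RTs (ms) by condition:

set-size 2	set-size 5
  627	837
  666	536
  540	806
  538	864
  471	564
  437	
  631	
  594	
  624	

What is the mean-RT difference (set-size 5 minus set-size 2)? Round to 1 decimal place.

M(set-size 2) = 5128/9 = 569.778
M(set-size 5) = 3607/5 = 721.400
Difference = 721.400 − 569.778 = 151.622 ms

151.6 ms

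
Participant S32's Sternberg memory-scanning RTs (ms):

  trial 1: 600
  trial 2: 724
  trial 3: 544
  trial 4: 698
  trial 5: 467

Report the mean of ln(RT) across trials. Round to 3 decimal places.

ln(RT): 6.3969, 6.5848, 6.2989, 6.5482, 6.1463
Σ ln(RT) = 31.9752
Mean = 31.9752/5 = 6.39504

6.395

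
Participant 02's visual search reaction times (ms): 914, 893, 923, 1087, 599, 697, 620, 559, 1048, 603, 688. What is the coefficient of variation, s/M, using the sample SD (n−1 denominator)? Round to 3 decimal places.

0.245

n = 11, Σ = 8631, M = 784.6364
Σ(x−M)² = 370894.545; s = √(370894.545/10) = 192.5862
CV = 192.5862 / 784.6364 = 0.24545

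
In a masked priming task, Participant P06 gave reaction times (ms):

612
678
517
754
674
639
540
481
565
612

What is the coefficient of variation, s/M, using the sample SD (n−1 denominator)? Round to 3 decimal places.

0.137

n = 10, Σ = 6072, M = 607.2000
Σ(x−M)² = 62441.600; s = √(62441.600/9) = 83.2944
CV = 83.2944 / 607.2000 = 0.13718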